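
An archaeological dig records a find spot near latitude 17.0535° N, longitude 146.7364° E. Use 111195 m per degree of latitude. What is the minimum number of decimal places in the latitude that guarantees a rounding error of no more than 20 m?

4 decimal places

One degree of latitude covers 111195 m.
Rounding to N decimal places gives at most 0.5 × 10⁻ᴺ degrees of error, i.e. 0.5 × 10⁻ᴺ × 111195 m.
Setting 55597.5 × 10⁻ᴺ ≤ 20 gives 10ᴺ ≥ 2780, i.e. N ≥ 3.44.
So 4 decimal places suffice (5.56 m); 3 would allow up to 55.6 m.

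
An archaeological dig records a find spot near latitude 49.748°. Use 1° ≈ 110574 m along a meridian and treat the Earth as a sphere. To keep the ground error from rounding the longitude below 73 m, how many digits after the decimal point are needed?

At 49.748° one degree of longitude covers 110574 × cos 49.748° ≈ 110574 × 0.6462 ≈ 71447.5 m.
Rounding to N decimal places gives at most 0.5 × 10⁻ᴺ degrees of error, i.e. 0.5 × 10⁻ᴺ × 71447.5 m.
Need 0.5 × 71447.5 × 10⁻ᴺ ≤ 73 → 10⁻ᴺ ≤ 2.043e-03, so N ≥ 2.69.
N = 2 would give 357 m (too coarse); N = 3 gives 35.7 m ≤ 73 m.

3 decimal places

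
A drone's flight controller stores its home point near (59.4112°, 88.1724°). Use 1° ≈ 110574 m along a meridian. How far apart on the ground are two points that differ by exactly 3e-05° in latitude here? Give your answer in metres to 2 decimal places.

3.32 metres

Along a meridian 3e-05° is 3e-05 × 110574 = 3.31722 m.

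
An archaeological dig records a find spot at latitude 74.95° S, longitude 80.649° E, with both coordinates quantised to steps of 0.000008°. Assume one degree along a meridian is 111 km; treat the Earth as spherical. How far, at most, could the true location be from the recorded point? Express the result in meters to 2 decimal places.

0.46 meters

With a 0.000008° grid the true value lies within half a step, ±0.000008°/2 = ±4e-06°, of the stored one.
Latitude error → 4e-06 × 111000 = 0.444 m along the meridian.
Longitude error → 4e-06 × 111000 × cos 74.95° = 4e-06 × 111000 × 0.2597 ≈ 0.11529 m.
Worst case both components are at the extreme and orthogonal: √(0.444² + 0.11529²) ≈ 0.458724 m.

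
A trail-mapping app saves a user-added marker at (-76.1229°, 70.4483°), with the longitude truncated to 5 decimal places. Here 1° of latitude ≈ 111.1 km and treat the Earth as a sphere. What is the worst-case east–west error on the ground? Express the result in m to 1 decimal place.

Truncating at 5 decimal places can drop up to a full unit in the last place, so the longitude may be off by as much as 1e-05°.
Parallels shrink by cos φ, so at 76.1229° a degree of longitude is 111100 × 0.2398 ≈ 26646.2 m.
So at most 1e-05° × 26646.2 ≈ 0.266462 m east–west.

0.3 m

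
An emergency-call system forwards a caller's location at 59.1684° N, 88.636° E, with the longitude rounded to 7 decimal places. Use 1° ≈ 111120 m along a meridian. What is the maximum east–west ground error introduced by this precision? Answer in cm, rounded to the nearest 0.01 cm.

Rounding to 7 decimal places leaves the longitude within ±5e-08° of the true value.
Parallels shrink by cos φ, so at 59.1684° a degree of longitude is 111120 × 0.5125 ≈ 56950.8 m.
So at most 5e-08° × 56950.8 ≈ 0.00284754 m east–west.
That is 0.00284754 m = 0.28475 cm.

0.28 cm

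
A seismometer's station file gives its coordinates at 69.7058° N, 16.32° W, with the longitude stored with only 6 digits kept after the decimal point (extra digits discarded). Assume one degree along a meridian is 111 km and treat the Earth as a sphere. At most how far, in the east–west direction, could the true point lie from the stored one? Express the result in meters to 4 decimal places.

0.0385 meters

Truncating at 6 decimal places can drop up to a full unit in the last place, so the longitude may be off by as much as 1e-06°.
Parallels shrink by cos φ, so at 69.7058° a degree of longitude is 111000 × 0.3468 ≈ 38499.3 m.
Maximum E–W displacement: 1e-06 × 38499.3 = 0.0384993 m.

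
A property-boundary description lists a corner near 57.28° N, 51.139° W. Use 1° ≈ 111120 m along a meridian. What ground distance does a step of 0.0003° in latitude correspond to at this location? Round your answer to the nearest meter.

33 meters

0.0003° × 111120 m/° = 33.336 m.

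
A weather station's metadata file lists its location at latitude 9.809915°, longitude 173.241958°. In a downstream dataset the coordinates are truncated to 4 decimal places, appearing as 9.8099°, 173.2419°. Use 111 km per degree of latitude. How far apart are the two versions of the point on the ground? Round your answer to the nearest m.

7 m

The latitude changed by +0.000015° and the longitude by +0.000058°.
North–south shift: 0.000015 × 111000 = 1.665 m.
E–W at 9.8099°: 0.000058° × 111000 × cos 9.8099° = 0.000058 × 111000 × 0.9854 ≈ 6.34387 m.
Distance: √(1.665² + 6.34387²) ≈ 6.55872 m.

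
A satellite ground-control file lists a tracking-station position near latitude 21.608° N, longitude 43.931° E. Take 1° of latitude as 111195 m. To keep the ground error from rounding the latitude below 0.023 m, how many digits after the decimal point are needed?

7

One degree of latitude covers 111195 m.
Rounding to N decimal places gives at most 0.5 × 10⁻ᴺ degrees of error, i.e. 0.5 × 10⁻ᴺ × 111195 m.
Need 0.5 × 111195 × 10⁻ᴺ ≤ 0.023 → 10⁻ᴺ ≤ 4.137e-07, so N ≥ 6.38.
At 6 places the error can reach 0.0556 m, but 7 places keeps it to 0.00556 m.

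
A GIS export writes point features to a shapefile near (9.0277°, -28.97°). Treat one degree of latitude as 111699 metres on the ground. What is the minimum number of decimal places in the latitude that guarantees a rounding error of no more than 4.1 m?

One degree of latitude covers 111699 m.
With N decimal places the half-ulp bound is 0.5·10⁻ᴺ°, or 0.5·10⁻ᴺ × 111699 m on the ground.
Need 0.5 × 111699 × 10⁻ᴺ ≤ 4.1 → 10⁻ᴺ ≤ 7.341e-05, so N ≥ 4.13.
So 5 decimal places suffice (0.558 m); 4 would allow up to 5.58 m.

5 decimal places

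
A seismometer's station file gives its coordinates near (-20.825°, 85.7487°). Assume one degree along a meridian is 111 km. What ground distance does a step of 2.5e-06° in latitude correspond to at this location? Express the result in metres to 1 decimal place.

0.3 metres

2.5e-06° × 111000 m/° = 0.2775 m.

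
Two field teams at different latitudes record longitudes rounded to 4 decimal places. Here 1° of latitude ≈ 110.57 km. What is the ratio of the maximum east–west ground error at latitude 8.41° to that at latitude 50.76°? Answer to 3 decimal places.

1.564

Rounding to 4 decimal places leaves the longitude within ±5e-05° of the true value.
Error at 8.41° = 5e-05° × 110570 × cos 8.41° ≈ 5.5285 × 0.9892 = 5.4691 m.
At 50.76°: 5e-05° × 110570 × cos 50.76° = 5e-05 × 110570 × 0.6326 ≈ 3.4972 m.
The ratio reduces to cos 8.41° / cos 50.76° = 0.9892/0.6326 ≈ 1.5639.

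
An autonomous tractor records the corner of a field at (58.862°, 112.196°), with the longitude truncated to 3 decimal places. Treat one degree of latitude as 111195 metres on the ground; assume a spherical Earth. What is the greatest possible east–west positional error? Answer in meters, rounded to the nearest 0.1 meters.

57.5 meters

Truncating at 3 decimal places can drop up to a full unit in the last place, so the longitude may be off by as much as 0.001°.
One degree of longitude at 58.862° is 111195 × cos 58.862° ≈ 111195 × 0.5171 = 57499.1 m.
Maximum E–W displacement: 0.001 × 57499.1 = 57.4991 m.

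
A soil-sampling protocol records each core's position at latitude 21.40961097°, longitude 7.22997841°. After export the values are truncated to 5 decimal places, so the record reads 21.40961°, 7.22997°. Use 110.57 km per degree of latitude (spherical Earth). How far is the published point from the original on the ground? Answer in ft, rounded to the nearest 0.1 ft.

Δlat = 21.40961097 − 21.40961 = +0.00000097°; Δlon = 7.22997841 − 7.22997 = +0.00000841°.
North–south shift: 0.00000097 × 110570 = 0.107253 m.
East–west at this latitude: 0.00000841° × 110570 × cos 21.4096° ≈ 0.00000841 × 102940 = 0.865726 m.
Combined displacement = (0.107253² + 0.865726²)^½ ≈ 0.872344 m.
In feet: 0.872344 m ÷ 0.3048 ≈ 2.862 ft.

2.9 ft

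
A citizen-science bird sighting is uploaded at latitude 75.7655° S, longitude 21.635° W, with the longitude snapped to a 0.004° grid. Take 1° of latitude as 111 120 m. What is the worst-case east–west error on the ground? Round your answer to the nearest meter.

55 meters

With a 0.004° grid the true value lies within half a step, ±0.004°/2 = ±0.002°, of the stored one.
At latitude 75.7655° a degree of longitude spans 111120 m × cos 75.7655° = 111120 × 0.2459 ≈ 27323.4 m.
So at most 0.002° × 27323.4 ≈ 54.6468 m east–west.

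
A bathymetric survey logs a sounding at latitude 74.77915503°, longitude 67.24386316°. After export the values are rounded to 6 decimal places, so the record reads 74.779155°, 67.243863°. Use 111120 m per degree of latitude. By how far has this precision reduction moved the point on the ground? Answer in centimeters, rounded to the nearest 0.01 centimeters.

0.57 centimeters

The latitude changed by +0.00000003° and the longitude by +0.00000016°.
North–south shift: 0.00000003 × 111120 = 0.0033336 m.
E–W at 74.7792°: 0.00000016° × 111120 × cos 74.7792° = 0.00000016 × 111120 × 0.2625 ≈ 0.00466776 m.
Hypotenuse of the two orthogonal shifts: √(0.0033336² + 0.00466776²) = 0.00573592 m.
That is 0.00573592 m = 0.57359 cm.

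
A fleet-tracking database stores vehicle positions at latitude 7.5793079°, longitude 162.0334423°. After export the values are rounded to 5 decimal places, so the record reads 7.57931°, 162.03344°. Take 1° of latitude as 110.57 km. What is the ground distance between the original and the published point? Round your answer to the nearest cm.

The latitude changed by -0.0000021° and the longitude by +0.0000023°.
North–south shift: -0.0000021 × 110570 = -0.232197 m.
E–W at 7.57931°: 0.0000023° × 110570 × cos 7.57931° = 0.0000023 × 110570 × 0.9913 ≈ 0.252089 m.
Hypotenuse of the two orthogonal shifts: √(0.232197² + 0.252089²) = 0.342731 m.
That is 0.342731 m = 34.273 cm.

34 cm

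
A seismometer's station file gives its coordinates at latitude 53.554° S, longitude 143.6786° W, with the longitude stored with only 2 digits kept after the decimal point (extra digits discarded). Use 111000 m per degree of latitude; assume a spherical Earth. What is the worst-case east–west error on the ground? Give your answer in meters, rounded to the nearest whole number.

Truncating at 2 decimal places can drop up to a full unit in the last place, so the longitude may be off by as much as 0.01°.
At latitude 53.554° a degree of longitude spans 111000 m × cos 53.554° = 111000 × 0.5941 ≈ 65941.2 m.
So at most 0.01° × 65941.2 ≈ 659.412 m east–west.

659 meters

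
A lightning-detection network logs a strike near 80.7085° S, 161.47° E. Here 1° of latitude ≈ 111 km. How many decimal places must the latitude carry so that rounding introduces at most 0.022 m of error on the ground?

7

One degree of latitude covers 111000 m.
Rounding to N decimal places gives at most 0.5 × 10⁻ᴺ degrees of error, i.e. 0.5 × 10⁻ᴺ × 111000 m.
Setting 55500 × 10⁻ᴺ ≤ 0.022 gives 10ᴺ ≥ 2.523e+06, i.e. N ≥ 6.40.
At 6 places the error can reach 0.0555 m, but 7 places keeps it to 0.00555 m.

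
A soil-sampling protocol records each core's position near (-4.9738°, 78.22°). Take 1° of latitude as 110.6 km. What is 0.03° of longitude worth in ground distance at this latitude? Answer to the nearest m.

At 4.9738° a degree of longitude is 110600 × cos 4.9738° ≈ 110184 m, so 0.03° corresponds to 3305.51 m.

3306 m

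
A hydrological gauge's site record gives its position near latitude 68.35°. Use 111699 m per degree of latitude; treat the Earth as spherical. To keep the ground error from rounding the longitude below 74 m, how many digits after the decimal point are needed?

3 decimal places

At 68.35° one degree of longitude covers 111699 × cos 68.35° ≈ 111699 × 0.3689 ≈ 41209.8 m.
Rounding to N decimal places gives at most 0.5 × 10⁻ᴺ degrees of error, i.e. 0.5 × 10⁻ᴺ × 41209.8 m.
Setting 20604.9 × 10⁻ᴺ ≤ 74 gives 10ᴺ ≥ 278.4, i.e. N ≥ 2.44.
At 2 places the error can reach 206 m, but 3 places keeps it to 20.6 m.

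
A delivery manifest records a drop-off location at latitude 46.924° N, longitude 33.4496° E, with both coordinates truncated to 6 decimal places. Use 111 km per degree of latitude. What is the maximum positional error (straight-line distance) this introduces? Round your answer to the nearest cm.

13 cm

Truncating at 6 decimal places can drop up to a full unit in the last place, so each coordinate may be off by as much as 1e-06°.
N–S: 1e-06° × 111000 m/° = 0.111 m.
E–W at 46.924°: 1e-06° × 111000 × cos 46.924° = 1e-06 × 111000 × 0.6830 ≈ 0.0758094 m.
The two errors are perpendicular, so the maximum displacement is √(0.111² + 0.0758094²) ≈ 0.134418 m.
That is 0.134418 m = 13.442 cm.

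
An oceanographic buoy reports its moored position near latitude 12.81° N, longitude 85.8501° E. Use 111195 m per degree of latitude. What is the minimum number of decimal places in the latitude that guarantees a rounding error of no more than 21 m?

4

One degree of latitude covers 111195 m.
With N decimal places the half-ulp bound is 0.5·10⁻ᴺ°, or 0.5·10⁻ᴺ × 111195 m on the ground.
Need 0.5 × 111195 × 10⁻ᴺ ≤ 21 → 10⁻ᴺ ≤ 3.777e-04, so N ≥ 3.42.
N = 3 would give 55.6 m (too coarse); N = 4 gives 5.56 m ≤ 21 m.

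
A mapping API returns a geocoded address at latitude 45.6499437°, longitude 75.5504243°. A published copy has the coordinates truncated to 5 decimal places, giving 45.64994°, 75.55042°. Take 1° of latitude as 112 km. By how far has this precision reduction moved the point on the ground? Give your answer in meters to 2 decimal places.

0.53 meters

The latitude changed by +0.0000037° and the longitude by +0.0000043°.
North–south shift: 0.0000037 × 112000 = 0.4144 m.
E–W at 45.6499°: 0.0000043° × 112000 × cos 45.6499° = 0.0000043 × 112000 × 0.6990 ≈ 0.336658 m.
Combined displacement = (0.4144² + 0.336658²)^½ ≈ 0.533916 m.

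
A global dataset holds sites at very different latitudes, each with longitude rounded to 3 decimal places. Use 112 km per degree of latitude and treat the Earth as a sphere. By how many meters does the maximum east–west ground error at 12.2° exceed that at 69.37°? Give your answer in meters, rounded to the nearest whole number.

Rounding to 3 decimal places leaves the longitude within ±0.0005° of the true value.
At 12.2°: 0.0005° × 112000 × cos 12.2° = 0.0005 × 112000 × 0.9774 ≈ 54.735 m.
At 69.37°: 0.0005° × 112000 × cos 69.37° = 0.0005 × 112000 × 0.3523 ≈ 19.731 m.
Difference: 54.735 − 19.731 = 35.005 m.

35 meters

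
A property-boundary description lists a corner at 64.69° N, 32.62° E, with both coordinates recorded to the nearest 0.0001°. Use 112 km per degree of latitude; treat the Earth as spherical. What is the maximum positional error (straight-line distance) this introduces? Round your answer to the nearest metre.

6 metres

Rounding to 4 decimal places leaves each coordinate within ±5e-05° of the true value.
Latitude error → 5e-05 × 112000 = 5.6 m along the meridian.
East–west component at 64.69°: 5e-05° × 112000 × cos 64.69° ≈ 5e-05 × 47881.8 ≈ 2.39409 m.
Worst case both components are at the extreme and orthogonal: √(5.6² + 2.39409²) ≈ 6.09029 m.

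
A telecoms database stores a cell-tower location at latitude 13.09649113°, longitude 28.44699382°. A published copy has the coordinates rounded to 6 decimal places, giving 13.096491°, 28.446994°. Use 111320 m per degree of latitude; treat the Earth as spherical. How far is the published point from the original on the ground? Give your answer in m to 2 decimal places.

The latitude changed by +0.00000013° and the longitude by -0.00000018°.
N–S: 0.00000013° × 111320 m/° = 0.0144716 m.
East–west at this latitude: -0.00000018° × 111320 × cos 13.0965° ≈ -0.00000018 × 108425 = -0.0195164 m.
Distance: √(0.0144716² + 0.0195164²) ≈ 0.0242965 m.

0.02 m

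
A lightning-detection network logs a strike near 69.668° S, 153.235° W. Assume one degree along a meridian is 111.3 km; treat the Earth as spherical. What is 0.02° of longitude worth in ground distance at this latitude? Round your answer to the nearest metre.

773 metres

0.02° of longitude at 69.668° is 0.02 × 111300 × cos 69.668° ≈ 0.02 × 38672.2 = 773.445 m.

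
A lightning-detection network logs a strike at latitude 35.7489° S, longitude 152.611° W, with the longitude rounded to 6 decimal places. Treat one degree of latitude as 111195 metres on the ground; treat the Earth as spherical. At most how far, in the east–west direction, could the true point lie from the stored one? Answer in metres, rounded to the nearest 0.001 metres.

0.045 metres

Rounding to 6 decimal places leaves the longitude within ±5e-07° of the true value.
One degree of longitude at 35.7489° is 111195 × cos 35.7489° ≈ 111195 × 0.8116 = 90244.2 m.
Maximum E–W displacement: 5e-07 × 90244.2 = 0.0451221 m.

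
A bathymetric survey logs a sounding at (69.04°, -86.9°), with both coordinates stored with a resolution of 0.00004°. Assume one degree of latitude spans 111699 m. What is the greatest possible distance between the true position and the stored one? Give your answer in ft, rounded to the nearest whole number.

With a 0.00004° grid the true value lies within half a step, ±0.00004°/2 = ±2e-05°, of the stored one.
North–south component: 2e-05° × 111699 = 2.23398 m.
Longitude error → 2e-05 × 111699 × cos 69.04° = 2e-05 × 111699 × 0.3577 ≈ 0.799131 m.
Worst case both components are at the extreme and orthogonal: √(2.23398² + 0.799131²) ≈ 2.37261 m.
In feet: 2.37261 m ÷ 0.3048 ≈ 7.7842 ft.

8 ft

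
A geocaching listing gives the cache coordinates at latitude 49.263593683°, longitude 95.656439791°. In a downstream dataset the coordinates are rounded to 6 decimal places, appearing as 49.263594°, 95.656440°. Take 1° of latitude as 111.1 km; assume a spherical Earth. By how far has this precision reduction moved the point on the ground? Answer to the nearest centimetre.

The latitude changed by -0.000000317° and the longitude by -0.000000209°.
North–south shift: -0.000000317 × 111100 = -0.0352187 m.
East–west at this latitude: -0.000000209° × 111100 × cos 49.2636° ≈ -0.000000209 × 72501.6 = -0.0151528 m.
Hypotenuse of the two orthogonal shifts: √(0.0352187² + 0.0151528²) = 0.0383401 m.
That is 0.0383401 m = 3.834 cm.

4 centimetres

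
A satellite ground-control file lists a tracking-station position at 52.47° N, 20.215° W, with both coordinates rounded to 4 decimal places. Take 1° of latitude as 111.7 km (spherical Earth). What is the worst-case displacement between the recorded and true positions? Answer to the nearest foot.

21 feet

Rounding to 4 decimal places leaves each coordinate within ±5e-05° of the true value.
N–S: 5e-05° × 111700 m/° = 5.585 m.
E–W at 52.47°: 5e-05° × 111700 × cos 52.47° = 5e-05 × 111700 × 0.6092 ≈ 3.40225 m.
Combining orthogonally: (5.585² + 3.40225²)^½ ≈ 6.53969 m.
Converting: 6.53969 m × 3.2808 ft/m ≈ 21.456 ft.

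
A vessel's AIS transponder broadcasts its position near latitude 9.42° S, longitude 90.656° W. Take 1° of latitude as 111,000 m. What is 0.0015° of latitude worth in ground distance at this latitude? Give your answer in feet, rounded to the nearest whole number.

546 feet

0.0015° × 111000 m/° = 166.5 m.
Converting: 166.5 m × 3.2808 ft/m ≈ 546.26 ft.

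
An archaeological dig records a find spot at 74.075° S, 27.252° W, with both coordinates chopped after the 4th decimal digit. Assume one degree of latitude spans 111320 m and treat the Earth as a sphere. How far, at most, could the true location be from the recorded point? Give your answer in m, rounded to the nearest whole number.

Truncating at 4 decimal places can drop up to a full unit in the last place, so each coordinate may be off by as much as 0.0001°.
Latitude error → 0.0001 × 111320 = 11.132 m along the meridian.
East–west component at 74.075°: 0.0001° × 111320 × cos 74.075° ≈ 0.0001 × 30543.9 ≈ 3.05439 m.
Worst case both components are at the extreme and orthogonal: √(11.132² + 3.05439²) ≈ 11.5434 m.

12 m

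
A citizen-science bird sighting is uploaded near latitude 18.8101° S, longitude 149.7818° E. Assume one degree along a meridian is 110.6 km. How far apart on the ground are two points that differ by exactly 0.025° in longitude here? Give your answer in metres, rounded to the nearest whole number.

0.025° of longitude at 18.8101° is 0.025 × 110600 × cos 18.8101° ≈ 0.025 × 104693 = 2617.33 m.

2617 metres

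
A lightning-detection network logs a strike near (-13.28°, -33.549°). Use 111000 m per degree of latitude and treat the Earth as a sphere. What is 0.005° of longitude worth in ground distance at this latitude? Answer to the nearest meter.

540 meters

One degree of longitude here spans 111000 × cos 13.28° = 111000 × 0.9733 ≈ 108032 m; 0.005° of that is 540.159 m.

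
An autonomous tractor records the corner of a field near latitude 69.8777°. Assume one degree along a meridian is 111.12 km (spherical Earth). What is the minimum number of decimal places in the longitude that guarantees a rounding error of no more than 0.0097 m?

7 decimal places

At 69.8777° one degree of longitude covers 111120 × cos 69.8777° ≈ 111120 × 0.3440 ≈ 38228.1 m.
N decimal places → at most half a unit in the last place, 0.5 × 10⁻ᴺ° = 38228.1/2 × 10⁻ᴺ m.
Setting 19114 × 10⁻ᴺ ≤ 0.0097 gives 10ᴺ ≥ 1.971e+06, i.e. N ≥ 6.29.
N = 6 would give 0.0191 m (too coarse); N = 7 gives 0.00191 m ≤ 0.0097 m.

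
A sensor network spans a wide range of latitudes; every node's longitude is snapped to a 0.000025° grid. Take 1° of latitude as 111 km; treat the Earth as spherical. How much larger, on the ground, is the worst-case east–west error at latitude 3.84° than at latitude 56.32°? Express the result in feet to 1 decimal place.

With a 0.000025° grid the true value lies within half a step, ±0.000025°/2 = ±1.25e-05°, of the stored one.
At 3.84°: 1.25e-05° × 111000 × cos 3.84° = 1.25e-05 × 111000 × 0.9978 ≈ 1.3844 m.
Error at 56.32° = 1.25e-05° × 111000 × cos 56.32° ≈ 1.3875 × 0.5546 = 0.76944 m.
So the lower-latitude error exceeds the higher by 1.3844 − 0.76944 = 0.61494 m.
In feet: 0.614941 m ÷ 0.3048 ≈ 2.0175 ft.

2.0 feet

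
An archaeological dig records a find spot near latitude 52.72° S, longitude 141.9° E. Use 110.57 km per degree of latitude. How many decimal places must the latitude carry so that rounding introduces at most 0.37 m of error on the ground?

6

One degree of latitude covers 110570 m.
N decimal places → at most half a unit in the last place, 0.5 × 10⁻ᴺ° = 110570/2 × 10⁻ᴺ m.
Need 0.5 × 110570 × 10⁻ᴺ ≤ 0.37 → 10⁻ᴺ ≤ 6.693e-06, so N ≥ 5.17.
At 5 places the error can reach 0.553 m, but 6 places keeps it to 0.0553 m.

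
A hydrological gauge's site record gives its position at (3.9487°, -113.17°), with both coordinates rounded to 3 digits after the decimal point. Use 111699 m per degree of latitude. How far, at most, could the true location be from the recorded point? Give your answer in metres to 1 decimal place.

78.9 metres

Rounding to 3 decimal places leaves each coordinate within ±0.0005° of the true value.
North–south component: 0.0005° × 111699 = 55.8495 m.
E–W at 3.9487°: 0.0005° × 111699 × cos 3.9487° = 0.0005 × 111699 × 0.9976 ≈ 55.7169 m.
The two errors are perpendicular, so the maximum displacement is √(55.8495² + 55.7169²) ≈ 78.8894 m.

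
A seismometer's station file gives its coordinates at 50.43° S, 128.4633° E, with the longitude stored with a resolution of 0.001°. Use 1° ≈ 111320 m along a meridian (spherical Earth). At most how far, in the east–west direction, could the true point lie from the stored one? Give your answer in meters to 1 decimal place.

With a 0.001° grid the true value lies within half a step, ±0.001°/2 = ±0.0005°, of the stored one.
One degree of longitude at 50.43° is 111320 × cos 50.43° ≈ 111320 × 0.6370 = 70913.1 m.
Maximum E–W displacement: 0.0005 × 70913.1 = 35.4566 m.

35.5 meters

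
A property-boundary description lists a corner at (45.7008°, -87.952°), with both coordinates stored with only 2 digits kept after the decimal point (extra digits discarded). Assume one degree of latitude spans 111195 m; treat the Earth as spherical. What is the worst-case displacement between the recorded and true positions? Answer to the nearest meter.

1356 meters

Truncating at 2 decimal places can drop up to a full unit in the last place, so each coordinate may be off by as much as 0.01°.
N–S: 0.01° × 111195 m/° = 1111.95 m.
E–W at 45.7008°: 0.01° × 111195 × cos 45.7008° = 0.01 × 111195 × 0.6984 ≈ 776.592 m.
Combining orthogonally: (1111.95² + 776.592²)^½ ≈ 1356.29 m.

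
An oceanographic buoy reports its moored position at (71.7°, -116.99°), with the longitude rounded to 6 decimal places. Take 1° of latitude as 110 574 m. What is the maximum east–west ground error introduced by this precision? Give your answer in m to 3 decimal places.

0.017 m

Rounding to 6 decimal places leaves the longitude within ±5e-07° of the true value.
At latitude 71.7° a degree of longitude spans 110574 m × cos 71.7° = 110574 × 0.3140 ≈ 34719.4 m.
Maximum E–W displacement: 5e-07 × 34719.4 = 0.0173597 m.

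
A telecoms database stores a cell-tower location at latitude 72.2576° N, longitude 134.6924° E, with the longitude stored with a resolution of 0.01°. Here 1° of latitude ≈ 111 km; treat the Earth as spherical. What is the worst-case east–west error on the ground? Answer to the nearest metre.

With a 0.01° grid the true value lies within half a step, ±0.01°/2 = ±0.005°, of the stored one.
At latitude 72.2576° a degree of longitude spans 111000 m × cos 72.2576° = 111000 × 0.3047 ≈ 33825.9 m.
Maximum E–W displacement: 0.005 × 33825.9 = 169.13 m.

169 metres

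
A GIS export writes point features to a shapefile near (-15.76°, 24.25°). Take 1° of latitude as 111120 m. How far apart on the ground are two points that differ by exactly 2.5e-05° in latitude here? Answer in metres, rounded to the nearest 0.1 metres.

2.5e-05° × 111120 m/° = 2.778 m.

2.8 metres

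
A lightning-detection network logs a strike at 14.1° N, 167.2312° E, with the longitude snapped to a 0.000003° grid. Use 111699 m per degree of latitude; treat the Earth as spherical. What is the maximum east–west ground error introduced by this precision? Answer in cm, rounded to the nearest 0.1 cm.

16.3 cm

With a 0.000003° grid the true value lies within half a step, ±0.000003°/2 = ±1.5e-06°, of the stored one.
One degree of longitude at 14.1° is 111699 × cos 14.1° ≈ 111699 × 0.9699 = 108334 m.
Maximum E–W displacement: 1.5e-06 × 108334 = 0.162501 m.
That is 0.162501 m = 16.25 cm.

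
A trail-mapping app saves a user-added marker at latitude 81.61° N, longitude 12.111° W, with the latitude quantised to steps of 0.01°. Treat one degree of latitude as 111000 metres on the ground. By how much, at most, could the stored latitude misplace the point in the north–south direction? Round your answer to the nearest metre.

With a 0.01° grid the true value lies within half a step, ±0.01°/2 = ±0.005°, of the stored one.
Along the meridian that is 0.005° × 111000 m/° = 555 m.

555 metres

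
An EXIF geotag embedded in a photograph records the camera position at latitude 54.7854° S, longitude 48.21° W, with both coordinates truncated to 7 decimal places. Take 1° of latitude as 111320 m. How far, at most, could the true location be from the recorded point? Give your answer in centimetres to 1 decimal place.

1.3 centimetres

Truncating at 7 decimal places can drop up to a full unit in the last place, so each coordinate may be off by as much as 1e-07°.
Latitude error → 1e-07 × 111320 = 0.011132 m along the meridian.
Longitude error → 1e-07 × 111320 × cos 54.7854° = 1e-07 × 111320 × 0.5766 ≈ 0.00641916 m.
Combining orthogonally: (0.011132² + 0.00641916²)^½ ≈ 0.0128502 m.
That is 0.0128502 m = 1.285 cm.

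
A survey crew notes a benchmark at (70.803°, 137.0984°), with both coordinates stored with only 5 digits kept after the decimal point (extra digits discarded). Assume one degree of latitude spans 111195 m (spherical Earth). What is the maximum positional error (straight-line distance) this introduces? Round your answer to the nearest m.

1 m

Truncating at 5 decimal places can drop up to a full unit in the last place, so each coordinate may be off by as much as 1e-05°.
North–south component: 1e-05° × 111195 = 1.11195 m.
East–west component at 70.803°: 1e-05° × 111195 × cos 70.803° ≈ 1e-05 × 36562.8 ≈ 0.365628 m.
The two errors are perpendicular, so the maximum displacement is √(1.11195² + 0.365628²) ≈ 1.17052 m.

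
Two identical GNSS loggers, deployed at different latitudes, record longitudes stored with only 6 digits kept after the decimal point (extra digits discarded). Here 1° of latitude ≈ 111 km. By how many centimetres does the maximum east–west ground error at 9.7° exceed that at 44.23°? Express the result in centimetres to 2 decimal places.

Truncating at 6 decimal places can drop up to a full unit in the last place, so the longitude may be off by as much as 1e-06°.
Error at 9.7° = 1e-06° × 111000 × cos 9.7° ≈ 0.111 × 0.9857 = 0.10941 m.
At 44.23°: 1e-06° × 111000 × cos 44.23° = 1e-06 × 111000 × 0.7165 ≈ 0.079537 m.
Difference: 0.10941 − 0.079537 = 0.029877 m.
That is 0.0298765 m = 2.9877 cm.

2.99 centimetres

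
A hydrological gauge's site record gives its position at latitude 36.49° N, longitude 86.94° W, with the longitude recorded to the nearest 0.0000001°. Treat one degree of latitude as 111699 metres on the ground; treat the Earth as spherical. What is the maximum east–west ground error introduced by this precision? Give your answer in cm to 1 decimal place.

0.4 cm

Rounding to 7 decimal places leaves the longitude within ±5e-08° of the true value.
At latitude 36.49° a degree of longitude spans 111699 m × cos 36.49° = 111699 × 0.8040 ≈ 89801.6 m.
So at most 5e-08° × 89801.6 ≈ 0.00449008 m east–west.
That is 0.00449008 m = 0.44901 cm.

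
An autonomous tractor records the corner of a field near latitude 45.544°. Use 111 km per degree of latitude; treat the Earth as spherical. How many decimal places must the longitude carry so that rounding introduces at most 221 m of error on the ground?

At 45.544° one degree of longitude covers 111000 × cos 45.544° ≈ 111000 × 0.7004 ≈ 77740.1 m.
With N decimal places the half-ulp bound is 0.5·10⁻ᴺ°, or 0.5·10⁻ᴺ × 77740.1 m on the ground.
Setting 38870.1 × 10⁻ᴺ ≤ 221 gives 10ᴺ ≥ 175.9, i.e. N ≥ 2.25.
N = 2 would give 389 m (too coarse); N = 3 gives 38.9 m ≤ 221 m.

3 decimal places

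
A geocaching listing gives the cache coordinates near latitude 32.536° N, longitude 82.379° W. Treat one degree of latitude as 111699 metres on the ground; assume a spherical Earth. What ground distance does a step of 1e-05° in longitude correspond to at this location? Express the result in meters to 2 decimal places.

One degree of longitude here spans 111699 × cos 32.536° = 111699 × 0.8431 ≈ 94168.3 m; 1e-05° of that is 0.941683 m.

0.94 meters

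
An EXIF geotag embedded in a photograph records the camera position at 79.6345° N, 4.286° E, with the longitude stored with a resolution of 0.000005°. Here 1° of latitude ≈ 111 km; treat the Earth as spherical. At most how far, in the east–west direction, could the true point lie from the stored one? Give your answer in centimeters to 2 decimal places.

With a 0.000005° grid the true value lies within half a step, ±0.000005°/2 = ±2.5e-06°, of the stored one.
At latitude 79.6345° a degree of longitude spans 111000 m × cos 79.6345° = 111000 × 0.1799 ≈ 19971.9 m.
Maximum E–W displacement: 2.5e-06 × 19971.9 = 0.0499297 m.
That is 0.0499297 m = 4.993 cm.

4.99 centimeters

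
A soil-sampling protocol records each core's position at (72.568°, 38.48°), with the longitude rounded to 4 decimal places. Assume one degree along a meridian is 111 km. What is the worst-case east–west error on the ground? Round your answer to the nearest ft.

Rounding to 4 decimal places leaves the longitude within ±5e-05° of the true value.
At latitude 72.568° a degree of longitude spans 111000 m × cos 72.568° = 111000 × 0.2996 ≈ 33252.7 m.
Maximum E–W displacement: 5e-05 × 33252.7 = 1.66263 m.
Converting: 1.66263 m × 3.2808 ft/m ≈ 5.4548 ft.

5 ft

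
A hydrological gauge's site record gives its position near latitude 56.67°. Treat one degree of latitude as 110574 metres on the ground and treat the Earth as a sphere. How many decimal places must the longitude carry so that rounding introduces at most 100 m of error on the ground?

3 decimal places

At 56.67° one degree of longitude covers 110574 × cos 56.67° ≈ 110574 × 0.5495 ≈ 60756 m.
Rounding to N decimal places gives at most 0.5 × 10⁻ᴺ degrees of error, i.e. 0.5 × 10⁻ᴺ × 60756 m.
Setting 30378 × 10⁻ᴺ ≤ 100 gives 10ᴺ ≥ 303.8, i.e. N ≥ 2.48.
At 2 places the error can reach 304 m, but 3 places keeps it to 30.4 m.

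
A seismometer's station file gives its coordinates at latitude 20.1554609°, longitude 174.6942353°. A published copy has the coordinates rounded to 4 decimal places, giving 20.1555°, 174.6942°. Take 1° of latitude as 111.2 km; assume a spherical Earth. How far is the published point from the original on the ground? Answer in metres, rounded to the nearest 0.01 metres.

Δlat = 20.1554609 − 20.1555 = -0.0000391°; Δlon = 174.6942353 − 174.6942 = +0.0000353°.
North–south shift: -0.0000391 × 111200 = -4.34792 m.
E–W at 20.1555°: 0.0000353° × 111200 × cos 20.1555° = 0.0000353 × 111200 × 0.9388 ≈ 3.68497 m.
Distance: √(4.34792² + 3.68497²) ≈ 5.69943 m.

5.70 metres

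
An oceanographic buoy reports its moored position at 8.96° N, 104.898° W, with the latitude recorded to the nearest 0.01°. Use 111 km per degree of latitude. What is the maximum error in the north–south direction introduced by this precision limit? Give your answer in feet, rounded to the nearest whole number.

1821 feet

Rounding to 2 decimal places leaves the latitude within ±0.005° of the true value.
So the N–S error is at most 0.005 × 111000 = 555 m.
Converting: 555 m × 3.2808 ft/m ≈ 1820.9 ft.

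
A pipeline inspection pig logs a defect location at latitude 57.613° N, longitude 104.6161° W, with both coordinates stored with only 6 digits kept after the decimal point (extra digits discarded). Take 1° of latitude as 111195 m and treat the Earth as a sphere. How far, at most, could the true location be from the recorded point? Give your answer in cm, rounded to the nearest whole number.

Truncating at 6 decimal places can drop up to a full unit in the last place, so each coordinate may be off by as much as 1e-06°.
North–south component: 1e-06° × 111195 = 0.111195 m.
Longitude error → 1e-06 × 111195 × cos 57.613° = 1e-06 × 111195 × 0.5356 ≈ 0.05956 m.
Combining orthogonally: (0.111195² + 0.05956²)^½ ≈ 0.126142 m.
That is 0.126142 m = 12.614 cm.

13 cm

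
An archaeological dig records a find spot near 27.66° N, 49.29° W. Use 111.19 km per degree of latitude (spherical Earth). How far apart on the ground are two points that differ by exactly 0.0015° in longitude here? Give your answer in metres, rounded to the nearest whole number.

0.0015° of longitude at 27.66° is 0.0015 × 111190 × cos 27.66° ≈ 0.0015 × 98483 = 147.724 m.

148 metres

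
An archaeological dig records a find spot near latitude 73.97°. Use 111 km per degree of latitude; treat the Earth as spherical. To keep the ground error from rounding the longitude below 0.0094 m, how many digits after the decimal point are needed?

7 decimal places

At 73.97° one degree of longitude covers 111000 × cos 73.97° ≈ 111000 × 0.2761 ≈ 30651.6 m.
Rounding to N decimal places gives at most 0.5 × 10⁻ᴺ degrees of error, i.e. 0.5 × 10⁻ᴺ × 30651.6 m.
Need 0.5 × 30651.6 × 10⁻ᴺ ≤ 0.0094 → 10⁻ᴺ ≤ 6.133e-07, so N ≥ 6.21.
N = 6 would give 0.0153 m (too coarse); N = 7 gives 0.00153 m ≤ 0.0094 m.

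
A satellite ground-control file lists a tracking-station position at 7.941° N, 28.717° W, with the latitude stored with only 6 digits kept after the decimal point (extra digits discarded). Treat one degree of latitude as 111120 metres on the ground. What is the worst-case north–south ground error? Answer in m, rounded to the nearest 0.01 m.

Truncating at 6 decimal places can drop up to a full unit in the last place, so the latitude may be off by as much as 1e-06°.
Along the meridian that is 1e-06° × 111120 m/° = 0.11112 m.

0.11 m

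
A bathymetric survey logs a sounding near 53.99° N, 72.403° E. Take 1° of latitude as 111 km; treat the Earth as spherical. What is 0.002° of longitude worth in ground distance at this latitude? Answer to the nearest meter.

One degree of longitude here spans 111000 × cos 53.99° = 111000 × 0.5879 ≈ 65259.8 m; 0.002° of that is 130.52 m.

131 meters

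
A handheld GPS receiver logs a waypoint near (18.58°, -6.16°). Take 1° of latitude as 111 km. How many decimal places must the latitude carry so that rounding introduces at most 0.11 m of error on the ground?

6 decimal places

One degree of latitude covers 111000 m.
With N decimal places the half-ulp bound is 0.5·10⁻ᴺ°, or 0.5·10⁻ᴺ × 111000 m on the ground.
Need 0.5 × 111000 × 10⁻ᴺ ≤ 0.11 → 10⁻ᴺ ≤ 1.982e-06, so N ≥ 5.70.
At 5 places the error can reach 0.555 m, but 6 places keeps it to 0.0555 m.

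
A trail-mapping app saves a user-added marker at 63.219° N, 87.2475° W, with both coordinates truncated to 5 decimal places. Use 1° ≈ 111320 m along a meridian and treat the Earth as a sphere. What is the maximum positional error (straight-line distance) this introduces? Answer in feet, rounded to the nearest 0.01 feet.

4.01 feet

Truncating at 5 decimal places can drop up to a full unit in the last place, so each coordinate may be off by as much as 1e-05°.
North–south component: 1e-05° × 111320 = 1.1132 m.
Longitude error → 1e-05 × 111320 × cos 63.219° = 1e-05 × 111320 × 0.4506 ≈ 0.501587 m.
The two errors are perpendicular, so the maximum displacement is √(1.1132² + 0.501587²) ≈ 1.22098 m.
In feet: 1.22098 m ÷ 0.3048 ≈ 4.0059 ft.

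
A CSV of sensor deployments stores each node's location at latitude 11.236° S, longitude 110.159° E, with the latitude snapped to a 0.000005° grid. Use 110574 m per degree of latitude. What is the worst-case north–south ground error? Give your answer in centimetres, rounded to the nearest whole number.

With a 0.000005° grid the true value lies within half a step, ±0.000005°/2 = ±2.5e-06°, of the stored one.
North–south distance: 2.5e-06° × 110574 m/° = 0.276435 m.
That is 0.276435 m = 27.643 cm.

28 centimetres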